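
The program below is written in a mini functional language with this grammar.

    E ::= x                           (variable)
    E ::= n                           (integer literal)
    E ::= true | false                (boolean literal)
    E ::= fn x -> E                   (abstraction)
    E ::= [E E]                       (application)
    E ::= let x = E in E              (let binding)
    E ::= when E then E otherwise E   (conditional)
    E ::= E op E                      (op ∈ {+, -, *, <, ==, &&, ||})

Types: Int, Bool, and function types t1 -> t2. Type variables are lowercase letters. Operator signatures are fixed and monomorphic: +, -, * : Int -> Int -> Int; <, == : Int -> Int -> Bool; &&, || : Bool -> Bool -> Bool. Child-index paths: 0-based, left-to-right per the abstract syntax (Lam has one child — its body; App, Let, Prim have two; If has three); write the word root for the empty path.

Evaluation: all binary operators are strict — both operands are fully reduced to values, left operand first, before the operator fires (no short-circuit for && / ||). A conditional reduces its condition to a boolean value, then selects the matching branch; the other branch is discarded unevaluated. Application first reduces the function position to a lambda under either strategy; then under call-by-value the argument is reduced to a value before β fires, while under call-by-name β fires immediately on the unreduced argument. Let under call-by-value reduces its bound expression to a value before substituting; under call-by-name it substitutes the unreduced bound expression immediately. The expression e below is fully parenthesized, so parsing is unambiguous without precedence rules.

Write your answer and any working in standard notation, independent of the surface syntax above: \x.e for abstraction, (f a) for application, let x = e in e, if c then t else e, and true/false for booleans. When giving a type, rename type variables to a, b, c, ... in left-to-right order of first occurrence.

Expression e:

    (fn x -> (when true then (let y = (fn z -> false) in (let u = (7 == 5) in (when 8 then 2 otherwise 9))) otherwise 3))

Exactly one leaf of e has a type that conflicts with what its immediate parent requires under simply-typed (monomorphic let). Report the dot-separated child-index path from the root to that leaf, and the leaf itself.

Answer: 0.1.1.1.0 : 8

Trace:
  unify Bool ~ Bool
\z._ : b -> Bool
let y : b -> Bool
  unify Int ~ Int
  unify Int ~ Int
let u : Bool
  unify Int ~ Bool
  FAIL: mismatch Int ~ Bool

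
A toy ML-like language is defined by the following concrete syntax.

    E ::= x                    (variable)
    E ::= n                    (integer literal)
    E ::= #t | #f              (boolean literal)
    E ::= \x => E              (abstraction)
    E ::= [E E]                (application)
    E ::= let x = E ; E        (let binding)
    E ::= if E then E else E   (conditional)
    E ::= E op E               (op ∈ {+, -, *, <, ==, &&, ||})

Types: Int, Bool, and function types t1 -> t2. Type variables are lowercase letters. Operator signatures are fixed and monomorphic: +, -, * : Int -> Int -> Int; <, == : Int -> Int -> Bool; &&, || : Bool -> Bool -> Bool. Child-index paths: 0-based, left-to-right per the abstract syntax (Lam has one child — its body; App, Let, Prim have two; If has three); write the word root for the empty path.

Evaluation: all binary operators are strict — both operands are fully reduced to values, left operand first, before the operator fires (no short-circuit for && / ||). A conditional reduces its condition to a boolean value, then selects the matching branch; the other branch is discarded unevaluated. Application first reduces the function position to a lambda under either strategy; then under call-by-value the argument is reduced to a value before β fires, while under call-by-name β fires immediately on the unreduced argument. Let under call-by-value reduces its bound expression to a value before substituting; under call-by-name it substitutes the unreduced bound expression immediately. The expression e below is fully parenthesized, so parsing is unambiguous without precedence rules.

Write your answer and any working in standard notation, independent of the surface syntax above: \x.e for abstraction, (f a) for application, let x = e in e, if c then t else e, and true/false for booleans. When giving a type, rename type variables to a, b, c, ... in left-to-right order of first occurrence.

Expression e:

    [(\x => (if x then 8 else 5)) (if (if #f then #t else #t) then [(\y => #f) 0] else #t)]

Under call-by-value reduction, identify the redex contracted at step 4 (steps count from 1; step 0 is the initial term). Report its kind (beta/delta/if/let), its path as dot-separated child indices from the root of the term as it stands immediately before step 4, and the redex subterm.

Working:
step 0: ((\x.(if x then 8 else 5)) (if (if false then true else true) then ((\y.false) 0) else true))
step 1: [if@1.0] ((\x.(if x then 8 else 5)) (if true then ((\y.false) 0) else true))
step 2: [if@1] ((\x.(if x then 8 else 5)) ((\y.false) 0))
step 3: [beta@1] ((\x.(if x then 8 else 5)) false)
step 4: [beta@root] (if false then 8 else 5)

Answer: beta at root : ((\x.(if x then 8 else 5)) false)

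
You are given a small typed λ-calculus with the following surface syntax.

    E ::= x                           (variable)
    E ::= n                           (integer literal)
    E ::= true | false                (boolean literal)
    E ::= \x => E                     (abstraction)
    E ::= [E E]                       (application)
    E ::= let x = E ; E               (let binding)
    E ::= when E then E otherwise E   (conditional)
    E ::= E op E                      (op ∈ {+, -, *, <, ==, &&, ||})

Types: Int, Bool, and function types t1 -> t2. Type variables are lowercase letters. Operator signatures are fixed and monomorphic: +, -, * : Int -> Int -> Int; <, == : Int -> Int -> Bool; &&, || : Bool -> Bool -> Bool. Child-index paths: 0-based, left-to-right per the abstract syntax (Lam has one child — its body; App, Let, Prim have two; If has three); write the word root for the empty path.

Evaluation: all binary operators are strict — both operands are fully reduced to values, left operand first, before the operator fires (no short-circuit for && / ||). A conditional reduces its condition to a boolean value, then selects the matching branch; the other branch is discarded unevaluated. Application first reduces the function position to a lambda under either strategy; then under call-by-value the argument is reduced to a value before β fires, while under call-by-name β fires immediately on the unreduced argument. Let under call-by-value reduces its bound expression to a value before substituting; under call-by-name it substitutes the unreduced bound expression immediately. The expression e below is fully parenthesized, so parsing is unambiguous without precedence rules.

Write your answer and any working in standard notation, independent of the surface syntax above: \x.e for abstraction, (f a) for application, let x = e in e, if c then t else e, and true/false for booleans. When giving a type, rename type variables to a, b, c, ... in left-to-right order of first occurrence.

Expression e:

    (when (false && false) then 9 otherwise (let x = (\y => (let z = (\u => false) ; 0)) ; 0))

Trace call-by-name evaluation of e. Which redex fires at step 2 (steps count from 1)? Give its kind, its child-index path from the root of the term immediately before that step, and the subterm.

Answer: if at root : (if false then 9 else (let x = (\y.(let z = (\u.false) in 0)) in 0))

Working:
step 0: (if (false && false) then 9 else (let x = (\y.(let z = (\u.false) in 0)) in 0))
step 1: [delta@0] (if false then 9 else (let x = (\y.(let z = (\u.false) in 0)) in 0))
step 2: [if@root] (let x = (\y.(let z = (\u.false) in 0)) in 0)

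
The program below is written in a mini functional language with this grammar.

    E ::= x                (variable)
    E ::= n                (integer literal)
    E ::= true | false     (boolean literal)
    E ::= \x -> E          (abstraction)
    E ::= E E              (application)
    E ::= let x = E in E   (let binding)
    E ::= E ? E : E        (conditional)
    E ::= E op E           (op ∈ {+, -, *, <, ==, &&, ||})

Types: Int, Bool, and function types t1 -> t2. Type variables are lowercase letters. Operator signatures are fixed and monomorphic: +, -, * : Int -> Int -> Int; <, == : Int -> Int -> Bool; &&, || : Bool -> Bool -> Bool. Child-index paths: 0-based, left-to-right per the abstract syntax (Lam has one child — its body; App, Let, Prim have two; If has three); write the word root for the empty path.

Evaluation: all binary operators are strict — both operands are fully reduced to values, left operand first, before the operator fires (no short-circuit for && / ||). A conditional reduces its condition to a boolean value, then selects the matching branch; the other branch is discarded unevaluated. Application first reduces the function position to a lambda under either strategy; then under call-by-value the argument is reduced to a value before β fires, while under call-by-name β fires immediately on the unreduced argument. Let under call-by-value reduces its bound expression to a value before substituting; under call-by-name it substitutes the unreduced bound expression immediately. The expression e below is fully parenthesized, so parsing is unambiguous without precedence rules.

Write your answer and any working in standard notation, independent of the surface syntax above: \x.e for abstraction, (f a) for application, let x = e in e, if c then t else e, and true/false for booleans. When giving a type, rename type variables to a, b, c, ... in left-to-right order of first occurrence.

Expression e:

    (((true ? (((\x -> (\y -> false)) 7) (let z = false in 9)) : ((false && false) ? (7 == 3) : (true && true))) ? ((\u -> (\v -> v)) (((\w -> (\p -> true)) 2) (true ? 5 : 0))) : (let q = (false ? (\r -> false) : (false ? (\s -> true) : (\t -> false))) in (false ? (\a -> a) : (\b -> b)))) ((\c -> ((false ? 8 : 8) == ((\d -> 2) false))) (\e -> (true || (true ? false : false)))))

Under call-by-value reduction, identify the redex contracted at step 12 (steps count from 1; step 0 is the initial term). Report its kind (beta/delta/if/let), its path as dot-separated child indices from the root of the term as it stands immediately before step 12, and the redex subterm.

Answer: beta at 1.1 : ((\d.2) false)

Derivation:
step 0: ((if (if true then (((\x.(\y.false)) 7) (let z = false in 9)) else (if (false && false) then (7 == 3) else (true && true))) then ((\u.(\v.v)) (((\w.(\p.true)) 2) (if true then 5 else 0))) else (let q = (if false then (\r.false) else (if false then (\s.true) else (\t.false))) in (if false then (\a.a) else (\b.b)))) ((\c.((if false then 8 else 8) == ((\d.2) false))) (\e.(true || (if true then false else false)))))
step 1: [if@0.0] ((if (((\x.(\y.false)) 7) (let z = false in 9)) then ((\u.(\v.v)) (((\w.(\p.true)) 2) (if true then 5 else 0))) else (let q = (if false then (\r.false) else (if false then (\s.true) else (\t.false))) in (if false then (\a.a) else (\b.b)))) ((\c.((if false then 8 else 8) == ((\d.2) false))) (\e.(true || (if true then false else false)))))
step 2: [beta@0.0.0] ((if ((\y.false) (let z = false in 9)) then ((\u.(\v.v)) (((\w.(\p.true)) 2) (if true then 5 else 0))) else (let q = (if false then (\r.false) else (if false then (\s.true) else (\t.false))) in (if false then (\a.a) else (\b.b)))) ((\c.((if false then 8 else 8) == ((\d.2) false))) (\e.(true || (if true then false else false)))))
step 3: [let@0.0.1] ((if ((\y.false) 9) then ((\u.(\v.v)) (((\w.(\p.true)) 2) (if true then 5 else 0))) else (let q = (if false then (\r.false) else (if false then (\s.true) else (\t.false))) in (if false then (\a.a) else (\b.b)))) ((\c.((if false then 8 else 8) == ((\d.2) false))) (\e.(true || (if true then false else false)))))
step 4: [beta@0.0] ((if false then ((\u.(\v.v)) (((\w.(\p.true)) 2) (if true then 5 else 0))) else (let q = (if false then (\r.false) else (if false then (\s.true) else (\t.false))) in (if false then (\a.a) else (\b.b)))) ((\c.((if false then 8 else 8) == ((\d.2) false))) (\e.(true || (if true then false else false)))))
step 5: [if@0] ((let q = (if false then (\r.false) else (if false then (\s.true) else (\t.false))) in (if false then (\a.a) else (\b.b))) ((\c.((if false then 8 else 8) == ((\d.2) false))) (\e.(true || (if true then false else false)))))
step 6: [if@0.0] ((let q = (if false then (\s.true) else (\t.false)) in (if false then (\a.a) else (\b.b))) ((\c.((if false then 8 else 8) == ((\d.2) false))) (\e.(true || (if true then false else false)))))
step 7: [if@0.0] ((let q = (\t.false) in (if false then (\a.a) else (\b.b))) ((\c.((if false then 8 else 8) == ((\d.2) false))) (\e.(true || (if true then false else false)))))
step 8: [let@0] ((if false then (\a.a) else (\b.b)) ((\c.((if false then 8 else 8) == ((\d.2) false))) (\e.(true || (if true then false else false)))))
step 9: [if@0] ((\b.b) ((\c.((if false then 8 else 8) == ((\d.2) false))) (\e.(true || (if true then false else false)))))
step 10: [beta@1] ((\b.b) ((if false then 8 else 8) == ((\d.2) false)))
step 11: [if@1.0] ((\b.b) (8 == ((\d.2) false)))
step 12: [beta@1.1] ((\b.b) (8 == 2))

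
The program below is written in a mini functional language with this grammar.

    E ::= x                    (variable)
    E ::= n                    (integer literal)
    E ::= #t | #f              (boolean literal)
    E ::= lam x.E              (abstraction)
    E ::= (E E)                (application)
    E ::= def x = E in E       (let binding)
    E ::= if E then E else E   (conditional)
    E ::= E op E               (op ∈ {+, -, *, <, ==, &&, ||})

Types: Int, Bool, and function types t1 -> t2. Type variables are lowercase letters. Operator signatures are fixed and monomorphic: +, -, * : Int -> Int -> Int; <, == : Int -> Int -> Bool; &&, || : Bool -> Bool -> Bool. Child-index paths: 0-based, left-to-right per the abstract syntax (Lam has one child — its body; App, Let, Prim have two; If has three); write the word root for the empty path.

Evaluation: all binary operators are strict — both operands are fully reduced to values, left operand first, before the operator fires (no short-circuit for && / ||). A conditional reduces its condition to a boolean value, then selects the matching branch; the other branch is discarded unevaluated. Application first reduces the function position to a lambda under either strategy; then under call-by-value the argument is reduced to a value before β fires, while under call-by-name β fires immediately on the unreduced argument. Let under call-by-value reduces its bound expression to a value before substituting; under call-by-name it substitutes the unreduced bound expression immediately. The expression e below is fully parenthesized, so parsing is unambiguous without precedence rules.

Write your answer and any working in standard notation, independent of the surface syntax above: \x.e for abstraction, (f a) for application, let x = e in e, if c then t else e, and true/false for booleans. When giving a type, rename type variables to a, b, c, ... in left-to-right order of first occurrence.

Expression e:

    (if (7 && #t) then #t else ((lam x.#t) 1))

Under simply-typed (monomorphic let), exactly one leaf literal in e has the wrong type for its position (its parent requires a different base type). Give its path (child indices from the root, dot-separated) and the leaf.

Answer: 0.0 : 7

Working:
  unify Int ~ Bool
  FAIL: mismatch Int ~ Bool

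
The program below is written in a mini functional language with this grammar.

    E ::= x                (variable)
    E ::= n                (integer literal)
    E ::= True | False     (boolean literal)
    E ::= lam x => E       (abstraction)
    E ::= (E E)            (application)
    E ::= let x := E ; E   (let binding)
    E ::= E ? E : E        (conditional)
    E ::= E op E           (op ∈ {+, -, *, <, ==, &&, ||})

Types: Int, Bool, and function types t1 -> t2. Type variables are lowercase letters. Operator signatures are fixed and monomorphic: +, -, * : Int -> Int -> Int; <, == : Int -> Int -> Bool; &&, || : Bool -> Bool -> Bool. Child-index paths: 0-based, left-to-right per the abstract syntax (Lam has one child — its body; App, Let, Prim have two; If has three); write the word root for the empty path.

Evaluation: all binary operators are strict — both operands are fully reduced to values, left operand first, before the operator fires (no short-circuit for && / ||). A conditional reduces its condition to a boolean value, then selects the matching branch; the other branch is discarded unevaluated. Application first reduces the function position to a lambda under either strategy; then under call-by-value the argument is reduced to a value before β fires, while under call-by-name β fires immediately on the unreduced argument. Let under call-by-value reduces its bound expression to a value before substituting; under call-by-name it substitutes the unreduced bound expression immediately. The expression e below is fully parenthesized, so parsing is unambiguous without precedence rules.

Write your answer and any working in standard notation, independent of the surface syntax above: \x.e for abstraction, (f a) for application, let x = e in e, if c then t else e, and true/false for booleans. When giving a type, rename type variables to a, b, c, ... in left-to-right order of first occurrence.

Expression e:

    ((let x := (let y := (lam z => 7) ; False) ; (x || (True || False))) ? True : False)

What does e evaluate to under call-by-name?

Answer: true

Trace:
step 0: (if (let x = (let y = (\z.7) in false) in (x || (true || false))) then true else false)
step 1: [let@0] (if ((let y = (\z.7) in false) || (true || false)) then true else false)
step 2: [let@0.0] (if (false || (true || false)) then true else false)
step 3: [delta@0.1] (if (false || true) then true else false)
step 4: [delta@0] (if true then true else false)
step 5: [if@root] true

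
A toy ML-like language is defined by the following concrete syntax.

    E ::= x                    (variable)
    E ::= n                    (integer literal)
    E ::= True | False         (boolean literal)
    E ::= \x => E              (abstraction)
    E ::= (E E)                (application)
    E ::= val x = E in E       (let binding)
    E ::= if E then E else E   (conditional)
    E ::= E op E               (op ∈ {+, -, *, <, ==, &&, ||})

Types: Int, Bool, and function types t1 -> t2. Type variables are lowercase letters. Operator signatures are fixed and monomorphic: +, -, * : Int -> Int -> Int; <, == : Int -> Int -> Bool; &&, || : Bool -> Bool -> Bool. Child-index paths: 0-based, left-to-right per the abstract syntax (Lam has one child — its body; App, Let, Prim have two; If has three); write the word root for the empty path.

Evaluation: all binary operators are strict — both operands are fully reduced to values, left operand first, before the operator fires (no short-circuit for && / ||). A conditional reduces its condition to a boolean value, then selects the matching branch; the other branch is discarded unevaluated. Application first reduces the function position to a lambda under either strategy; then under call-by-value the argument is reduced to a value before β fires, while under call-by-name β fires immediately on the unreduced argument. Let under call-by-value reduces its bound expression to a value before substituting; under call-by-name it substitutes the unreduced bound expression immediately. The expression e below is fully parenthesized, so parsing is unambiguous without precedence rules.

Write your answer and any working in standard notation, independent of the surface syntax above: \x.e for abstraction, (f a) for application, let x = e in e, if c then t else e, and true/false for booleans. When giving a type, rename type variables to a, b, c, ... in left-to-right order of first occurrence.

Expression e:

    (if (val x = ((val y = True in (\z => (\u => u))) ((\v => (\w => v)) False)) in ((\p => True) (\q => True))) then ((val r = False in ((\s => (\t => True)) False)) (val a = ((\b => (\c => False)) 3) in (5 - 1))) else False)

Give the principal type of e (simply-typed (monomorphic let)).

Working:
let y : Bool
u : b
\u._ : b -> b
\z._ : a -> b -> b
v : c
\w._ : d -> c
\v._ : c -> d -> c
  unify c -> d -> c ~ Bool -> e
  unify c ~ Bool
  unify d -> Bool ~ e
_ _ : d -> Bool
  unify a -> b -> b ~ (d -> Bool) -> f
  unify a ~ d -> Bool
  unify b -> b ~ f
_ _ : b -> b
let x : b -> b
\p._ : g -> Bool
\q._ : h -> Bool
  unify g -> Bool ~ (h -> Bool) -> i
  unify g ~ h -> Bool
  unify Bool ~ i
_ _ : Bool
  unify Bool ~ Bool
let r : Bool
\t._ : k -> Bool
\s._ : j -> k -> Bool
  unify j -> k -> Bool ~ Bool -> l
  unify j ~ Bool
  unify k -> Bool ~ l
_ _ : k -> Bool
\c._ : n -> Bool
\b._ : m -> n -> Bool
  unify m -> n -> Bool ~ Int -> o
  unify m ~ Int
  unify n -> Bool ~ o
_ _ : n -> Bool
let a : n -> Bool
  unify Int ~ Int
  unify Int ~ Int
  unify k -> Bool ~ Int -> p
  unify k ~ Int
  unify Bool ~ p
_ _ : Bool
  unify Bool ~ Bool

Answer: Bool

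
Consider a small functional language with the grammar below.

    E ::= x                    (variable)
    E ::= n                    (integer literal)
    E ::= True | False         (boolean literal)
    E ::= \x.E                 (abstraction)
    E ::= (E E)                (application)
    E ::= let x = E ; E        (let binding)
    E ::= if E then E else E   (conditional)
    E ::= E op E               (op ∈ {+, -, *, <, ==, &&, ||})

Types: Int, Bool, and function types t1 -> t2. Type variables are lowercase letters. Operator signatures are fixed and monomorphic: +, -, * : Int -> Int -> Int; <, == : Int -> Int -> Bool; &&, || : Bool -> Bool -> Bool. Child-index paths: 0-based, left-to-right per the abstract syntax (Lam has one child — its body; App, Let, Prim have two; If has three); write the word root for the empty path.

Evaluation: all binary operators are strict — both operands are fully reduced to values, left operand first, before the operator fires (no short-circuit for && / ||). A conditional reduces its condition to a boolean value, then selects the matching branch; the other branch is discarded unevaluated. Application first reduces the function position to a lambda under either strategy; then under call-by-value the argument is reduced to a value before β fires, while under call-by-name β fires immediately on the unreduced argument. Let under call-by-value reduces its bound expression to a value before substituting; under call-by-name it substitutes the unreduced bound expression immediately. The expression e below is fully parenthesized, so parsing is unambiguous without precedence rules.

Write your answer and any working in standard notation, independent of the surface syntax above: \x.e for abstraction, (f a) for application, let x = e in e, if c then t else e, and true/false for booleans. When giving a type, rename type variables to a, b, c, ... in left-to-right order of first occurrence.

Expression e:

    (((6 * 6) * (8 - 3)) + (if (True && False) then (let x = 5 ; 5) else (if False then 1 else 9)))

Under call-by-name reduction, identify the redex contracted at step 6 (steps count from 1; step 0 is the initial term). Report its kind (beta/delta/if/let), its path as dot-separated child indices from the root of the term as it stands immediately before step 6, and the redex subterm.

Answer: if at 1 : (if false then 1 else 9)

Derivation:
step 0: (((6 * 6) * (8 - 3)) + (if (true && false) then (let x = 5 in 5) else (if false then 1 else 9)))
step 1: [delta@0.0] ((36 * (8 - 3)) + (if (true && false) then (let x = 5 in 5) else (if false then 1 else 9)))
step 2: [delta@0.1] ((36 * 5) + (if (true && false) then (let x = 5 in 5) else (if false then 1 else 9)))
step 3: [delta@0] (180 + (if (true && false) then (let x = 5 in 5) else (if false then 1 else 9)))
step 4: [delta@1.0] (180 + (if false then (let x = 5 in 5) else (if false then 1 else 9)))
step 5: [if@1] (180 + (if false then 1 else 9))
step 6: [if@1] (180 + 9)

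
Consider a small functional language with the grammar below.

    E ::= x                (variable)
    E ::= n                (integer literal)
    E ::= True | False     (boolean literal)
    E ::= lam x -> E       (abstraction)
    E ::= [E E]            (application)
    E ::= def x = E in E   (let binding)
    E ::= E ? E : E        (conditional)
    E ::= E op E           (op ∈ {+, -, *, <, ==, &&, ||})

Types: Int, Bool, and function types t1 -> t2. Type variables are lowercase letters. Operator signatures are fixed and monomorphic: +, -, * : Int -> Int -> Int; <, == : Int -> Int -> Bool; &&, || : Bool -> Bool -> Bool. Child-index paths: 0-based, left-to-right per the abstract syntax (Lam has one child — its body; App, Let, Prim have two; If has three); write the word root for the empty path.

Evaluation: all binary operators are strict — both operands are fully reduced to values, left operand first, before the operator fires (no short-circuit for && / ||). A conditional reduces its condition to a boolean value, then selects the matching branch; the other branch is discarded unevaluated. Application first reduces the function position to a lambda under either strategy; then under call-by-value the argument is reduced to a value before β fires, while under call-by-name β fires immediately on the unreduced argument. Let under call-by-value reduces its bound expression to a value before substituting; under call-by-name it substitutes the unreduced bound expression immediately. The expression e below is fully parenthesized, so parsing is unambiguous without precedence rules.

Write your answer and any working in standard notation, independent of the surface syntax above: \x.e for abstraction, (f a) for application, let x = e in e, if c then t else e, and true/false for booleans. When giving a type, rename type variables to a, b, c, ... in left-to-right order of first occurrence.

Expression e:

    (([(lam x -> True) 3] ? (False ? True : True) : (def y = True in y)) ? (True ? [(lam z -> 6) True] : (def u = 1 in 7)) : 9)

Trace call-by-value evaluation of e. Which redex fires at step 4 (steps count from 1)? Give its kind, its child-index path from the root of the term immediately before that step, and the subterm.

Derivation:
step 0: (if (if ((\x.true) 3) then (if false then true else true) else (let y = true in y)) then (if true then ((\z.6) true) else (let u = 1 in 7)) else 9)
step 1: [beta@0.0] (if (if true then (if false then true else true) else (let y = true in y)) then (if true then ((\z.6) true) else (let u = 1 in 7)) else 9)
step 2: [if@0] (if (if false then true else true) then (if true then ((\z.6) true) else (let u = 1 in 7)) else 9)
step 3: [if@0] (if true then (if true then ((\z.6) true) else (let u = 1 in 7)) else 9)
step 4: [if@root] (if true then ((\z.6) true) else (let u = 1 in 7))

Answer: if at root : (if true then (if true then ((\z.6) true) else (let u = 1 in 7)) else 9)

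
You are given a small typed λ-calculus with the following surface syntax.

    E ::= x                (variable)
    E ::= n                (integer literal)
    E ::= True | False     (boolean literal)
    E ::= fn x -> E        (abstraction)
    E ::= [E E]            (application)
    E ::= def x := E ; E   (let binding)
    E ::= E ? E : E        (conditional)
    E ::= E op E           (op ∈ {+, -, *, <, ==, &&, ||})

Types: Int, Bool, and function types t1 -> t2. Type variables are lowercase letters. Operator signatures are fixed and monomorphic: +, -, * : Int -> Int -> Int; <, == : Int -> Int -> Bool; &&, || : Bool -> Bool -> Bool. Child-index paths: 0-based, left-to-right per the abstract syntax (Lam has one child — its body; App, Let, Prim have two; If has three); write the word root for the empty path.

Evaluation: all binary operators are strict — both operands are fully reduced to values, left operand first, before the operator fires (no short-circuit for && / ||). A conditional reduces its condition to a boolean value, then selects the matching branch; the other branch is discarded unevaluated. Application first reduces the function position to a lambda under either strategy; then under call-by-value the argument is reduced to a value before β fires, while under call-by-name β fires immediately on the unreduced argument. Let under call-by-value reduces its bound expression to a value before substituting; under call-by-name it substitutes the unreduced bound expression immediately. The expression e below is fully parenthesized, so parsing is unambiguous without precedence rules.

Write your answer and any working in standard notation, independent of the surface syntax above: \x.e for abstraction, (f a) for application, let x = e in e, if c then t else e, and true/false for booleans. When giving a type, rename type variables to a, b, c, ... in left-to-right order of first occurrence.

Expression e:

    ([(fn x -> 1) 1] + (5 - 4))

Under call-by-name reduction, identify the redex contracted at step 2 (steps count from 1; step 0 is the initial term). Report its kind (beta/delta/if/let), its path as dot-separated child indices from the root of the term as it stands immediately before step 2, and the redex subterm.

Answer: delta at 1 : (5 - 4)

Trace:
step 0: (((\x.1) 1) + (5 - 4))
step 1: [beta@0] (1 + (5 - 4))
step 2: [delta@1] (1 + 1)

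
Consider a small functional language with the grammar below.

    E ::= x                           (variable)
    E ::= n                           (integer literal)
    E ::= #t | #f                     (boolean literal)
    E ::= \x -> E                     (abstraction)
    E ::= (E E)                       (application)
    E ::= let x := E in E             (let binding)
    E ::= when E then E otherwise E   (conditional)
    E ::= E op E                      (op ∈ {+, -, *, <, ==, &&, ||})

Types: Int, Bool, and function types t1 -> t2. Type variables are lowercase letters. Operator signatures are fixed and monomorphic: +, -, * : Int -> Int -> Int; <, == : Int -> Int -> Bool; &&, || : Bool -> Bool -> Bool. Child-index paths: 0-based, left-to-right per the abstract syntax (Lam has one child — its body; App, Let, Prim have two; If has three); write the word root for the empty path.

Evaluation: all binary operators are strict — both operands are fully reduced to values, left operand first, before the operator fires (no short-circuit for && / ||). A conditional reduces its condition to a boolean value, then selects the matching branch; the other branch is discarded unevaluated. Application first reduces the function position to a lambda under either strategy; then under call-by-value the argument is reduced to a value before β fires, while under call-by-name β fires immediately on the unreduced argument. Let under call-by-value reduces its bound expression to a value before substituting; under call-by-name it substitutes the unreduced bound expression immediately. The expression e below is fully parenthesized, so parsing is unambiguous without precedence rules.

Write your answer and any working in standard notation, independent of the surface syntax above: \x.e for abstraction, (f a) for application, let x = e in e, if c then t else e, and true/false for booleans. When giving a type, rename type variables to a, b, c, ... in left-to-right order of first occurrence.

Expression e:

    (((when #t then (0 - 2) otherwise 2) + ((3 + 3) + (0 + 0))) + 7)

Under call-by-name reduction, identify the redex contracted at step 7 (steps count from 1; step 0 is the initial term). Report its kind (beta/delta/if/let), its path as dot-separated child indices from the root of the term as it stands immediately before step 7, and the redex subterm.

Answer: delta at root : (4 + 7)

Working:
step 0: (((if true then (0 - 2) else 2) + ((3 + 3) + (0 + 0))) + 7)
step 1: [if@0.0] (((0 - 2) + ((3 + 3) + (0 + 0))) + 7)
step 2: [delta@0.0] ((-2 + ((3 + 3) + (0 + 0))) + 7)
step 3: [delta@0.1.0] ((-2 + (6 + (0 + 0))) + 7)
step 4: [delta@0.1.1] ((-2 + (6 + 0)) + 7)
step 5: [delta@0.1] ((-2 + 6) + 7)
step 6: [delta@0] (4 + 7)
step 7: [delta@root] 11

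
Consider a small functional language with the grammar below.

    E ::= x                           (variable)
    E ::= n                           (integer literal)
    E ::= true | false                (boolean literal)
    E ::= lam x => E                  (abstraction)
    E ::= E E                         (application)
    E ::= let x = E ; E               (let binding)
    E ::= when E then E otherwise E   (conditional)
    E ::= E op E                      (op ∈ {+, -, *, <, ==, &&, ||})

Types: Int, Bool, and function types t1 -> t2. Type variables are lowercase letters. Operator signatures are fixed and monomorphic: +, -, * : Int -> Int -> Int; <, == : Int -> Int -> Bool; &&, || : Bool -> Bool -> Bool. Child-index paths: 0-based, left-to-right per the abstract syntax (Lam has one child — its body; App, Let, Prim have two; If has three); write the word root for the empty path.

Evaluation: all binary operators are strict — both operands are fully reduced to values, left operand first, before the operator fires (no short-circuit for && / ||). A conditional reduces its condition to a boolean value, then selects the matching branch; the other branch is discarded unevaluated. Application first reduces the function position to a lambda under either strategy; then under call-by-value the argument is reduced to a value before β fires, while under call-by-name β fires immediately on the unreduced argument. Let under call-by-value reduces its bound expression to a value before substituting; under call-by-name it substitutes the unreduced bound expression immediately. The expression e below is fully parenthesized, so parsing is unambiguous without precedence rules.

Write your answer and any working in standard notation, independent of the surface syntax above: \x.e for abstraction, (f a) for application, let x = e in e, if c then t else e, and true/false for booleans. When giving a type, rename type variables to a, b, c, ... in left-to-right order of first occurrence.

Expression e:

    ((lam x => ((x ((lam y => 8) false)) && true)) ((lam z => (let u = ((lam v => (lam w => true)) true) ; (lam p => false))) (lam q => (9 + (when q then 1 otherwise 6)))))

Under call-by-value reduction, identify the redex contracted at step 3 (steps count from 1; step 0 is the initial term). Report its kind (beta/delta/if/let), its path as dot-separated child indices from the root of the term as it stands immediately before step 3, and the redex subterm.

Working:
step 0: ((\x.((x ((\y.8) false)) && true)) ((\z.(let u = ((\v.(\w.true)) true) in (\p.false))) (\q.(9 + (if q then 1 else 6)))))
step 1: [beta@1] ((\x.((x ((\y.8) false)) && true)) (let u = ((\v.(\w.true)) true) in (\p.false)))
step 2: [beta@1.0] ((\x.((x ((\y.8) false)) && true)) (let u = (\w.true) in (\p.false)))
step 3: [let@1] ((\x.((x ((\y.8) false)) && true)) (\p.false))

Answer: let at 1 : (let u = (\w.true) in (\p.false))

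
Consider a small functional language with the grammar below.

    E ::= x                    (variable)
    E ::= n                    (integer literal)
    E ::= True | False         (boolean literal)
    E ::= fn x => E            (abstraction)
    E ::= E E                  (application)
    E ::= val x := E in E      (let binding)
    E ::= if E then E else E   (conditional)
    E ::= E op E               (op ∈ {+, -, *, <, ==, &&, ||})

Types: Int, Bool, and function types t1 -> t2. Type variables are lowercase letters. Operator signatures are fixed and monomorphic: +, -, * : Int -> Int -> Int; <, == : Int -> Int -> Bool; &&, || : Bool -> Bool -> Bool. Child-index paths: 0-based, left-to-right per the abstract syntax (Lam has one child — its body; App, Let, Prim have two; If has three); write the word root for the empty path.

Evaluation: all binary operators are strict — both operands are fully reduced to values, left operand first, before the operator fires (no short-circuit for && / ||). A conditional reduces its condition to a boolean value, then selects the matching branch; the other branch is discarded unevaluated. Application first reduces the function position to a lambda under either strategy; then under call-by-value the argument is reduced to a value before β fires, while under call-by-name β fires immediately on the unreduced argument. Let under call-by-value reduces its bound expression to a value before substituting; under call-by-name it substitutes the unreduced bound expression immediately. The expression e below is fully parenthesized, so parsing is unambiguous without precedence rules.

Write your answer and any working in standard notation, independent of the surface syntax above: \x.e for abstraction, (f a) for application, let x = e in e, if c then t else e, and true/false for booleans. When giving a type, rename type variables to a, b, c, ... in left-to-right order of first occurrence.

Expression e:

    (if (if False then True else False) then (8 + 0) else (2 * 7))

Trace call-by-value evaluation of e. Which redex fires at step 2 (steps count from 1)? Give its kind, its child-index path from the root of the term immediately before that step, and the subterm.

Answer: if at root : (if false then (8 + 0) else (2 * 7))

Trace:
step 0: (if (if false then true else false) then (8 + 0) else (2 * 7))
step 1: [if@0] (if false then (8 + 0) else (2 * 7))
step 2: [if@root] (2 * 7)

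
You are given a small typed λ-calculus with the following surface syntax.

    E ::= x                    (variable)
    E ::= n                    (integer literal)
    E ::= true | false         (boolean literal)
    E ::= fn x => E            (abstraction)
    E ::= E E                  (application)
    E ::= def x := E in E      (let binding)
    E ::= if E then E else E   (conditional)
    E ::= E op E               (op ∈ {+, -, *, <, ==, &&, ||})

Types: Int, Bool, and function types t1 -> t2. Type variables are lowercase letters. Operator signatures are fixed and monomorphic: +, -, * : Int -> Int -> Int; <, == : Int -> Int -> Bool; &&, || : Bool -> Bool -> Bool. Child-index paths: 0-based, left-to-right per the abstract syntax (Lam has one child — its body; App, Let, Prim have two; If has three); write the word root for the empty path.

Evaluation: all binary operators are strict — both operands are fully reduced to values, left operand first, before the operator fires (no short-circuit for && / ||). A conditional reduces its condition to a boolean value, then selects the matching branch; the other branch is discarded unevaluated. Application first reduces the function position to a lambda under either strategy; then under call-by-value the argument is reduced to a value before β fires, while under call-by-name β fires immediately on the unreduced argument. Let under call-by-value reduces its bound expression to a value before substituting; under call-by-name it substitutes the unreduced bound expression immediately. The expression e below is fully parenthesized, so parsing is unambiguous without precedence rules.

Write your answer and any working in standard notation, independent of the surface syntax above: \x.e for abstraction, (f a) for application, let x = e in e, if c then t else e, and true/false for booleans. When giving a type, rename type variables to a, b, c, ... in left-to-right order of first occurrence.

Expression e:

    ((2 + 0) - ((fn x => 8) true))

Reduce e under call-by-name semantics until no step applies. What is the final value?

Answer: -6

Trace:
step 0: ((2 + 0) - ((\x.8) true))
step 1: [delta@0] (2 - ((\x.8) true))
step 2: [beta@1] (2 - 8)
step 3: [delta@root] -6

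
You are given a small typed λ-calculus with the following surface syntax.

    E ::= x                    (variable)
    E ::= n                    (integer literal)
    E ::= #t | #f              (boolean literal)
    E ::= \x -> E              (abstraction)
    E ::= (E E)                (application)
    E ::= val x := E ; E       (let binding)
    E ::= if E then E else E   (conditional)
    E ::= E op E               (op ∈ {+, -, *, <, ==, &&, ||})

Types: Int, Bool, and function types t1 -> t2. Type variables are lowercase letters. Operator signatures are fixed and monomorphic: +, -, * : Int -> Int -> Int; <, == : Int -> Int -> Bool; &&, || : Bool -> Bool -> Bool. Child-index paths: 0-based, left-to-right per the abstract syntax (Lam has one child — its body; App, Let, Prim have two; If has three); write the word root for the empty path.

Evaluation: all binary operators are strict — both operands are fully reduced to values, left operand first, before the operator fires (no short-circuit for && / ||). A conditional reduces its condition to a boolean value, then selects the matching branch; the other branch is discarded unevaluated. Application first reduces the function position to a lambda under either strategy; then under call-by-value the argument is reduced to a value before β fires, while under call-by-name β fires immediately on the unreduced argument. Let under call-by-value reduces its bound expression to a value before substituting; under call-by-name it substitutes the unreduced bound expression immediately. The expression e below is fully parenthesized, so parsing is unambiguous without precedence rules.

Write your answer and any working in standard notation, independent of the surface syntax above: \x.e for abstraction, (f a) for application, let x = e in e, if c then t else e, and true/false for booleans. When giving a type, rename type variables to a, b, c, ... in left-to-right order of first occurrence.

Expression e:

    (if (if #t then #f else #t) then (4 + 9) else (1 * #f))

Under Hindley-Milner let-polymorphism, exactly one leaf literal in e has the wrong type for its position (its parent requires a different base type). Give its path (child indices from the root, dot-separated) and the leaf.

Answer: 2.1 : false

Derivation:
  unify Bool ~ Bool
  unify Bool ~ Bool
  unify Bool ~ Bool
  unify Int ~ Int
  unify Int ~ Int
  unify Int ~ Int
  unify Bool ~ Int
  FAIL: mismatch Bool ~ Int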